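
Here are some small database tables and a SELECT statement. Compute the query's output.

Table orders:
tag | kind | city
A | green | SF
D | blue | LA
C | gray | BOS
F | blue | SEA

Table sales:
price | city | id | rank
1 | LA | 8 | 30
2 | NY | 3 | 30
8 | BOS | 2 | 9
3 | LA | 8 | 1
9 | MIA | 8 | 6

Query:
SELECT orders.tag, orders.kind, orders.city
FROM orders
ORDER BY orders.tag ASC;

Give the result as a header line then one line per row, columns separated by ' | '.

== RESULT ==
orders.tag | orders.kind | orders.city
A | green | SF
C | gray | BOS
D | blue | LA
F | blue | SEA

Derivation:
After SELECT (4 rows):
orders.tag | orders.kind | orders.city
A | green | SF
D | blue | LA
C | gray | BOS
F | blue | SEA
After ORDER BY (4 rows):
orders.tag | orders.kind | orders.city
A | green | SF
C | gray | BOS
D | blue | LA
F | blue | SEA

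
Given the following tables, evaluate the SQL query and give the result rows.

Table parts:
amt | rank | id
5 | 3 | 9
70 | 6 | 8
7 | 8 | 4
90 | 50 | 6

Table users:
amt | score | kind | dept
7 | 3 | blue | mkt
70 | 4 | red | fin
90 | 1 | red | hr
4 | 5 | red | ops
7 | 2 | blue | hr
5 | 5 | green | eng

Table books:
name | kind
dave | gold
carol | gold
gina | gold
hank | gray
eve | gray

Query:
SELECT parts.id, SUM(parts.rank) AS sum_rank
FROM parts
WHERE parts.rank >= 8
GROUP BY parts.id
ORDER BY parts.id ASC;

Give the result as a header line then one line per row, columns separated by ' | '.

== RESULT ==
parts.id | sum_rank
4 | 8
6 | 50

Derivation:
After WHERE (2 rows):
parts.amt | parts.rank | parts.id
7 | 8 | 4
90 | 50 | 6
After GROUP BY (2 rows):
parts.id | sum_rank
4 | 8
6 | 50
After ORDER BY (2 rows):
parts.id | sum_rank
4 | 8
6 | 50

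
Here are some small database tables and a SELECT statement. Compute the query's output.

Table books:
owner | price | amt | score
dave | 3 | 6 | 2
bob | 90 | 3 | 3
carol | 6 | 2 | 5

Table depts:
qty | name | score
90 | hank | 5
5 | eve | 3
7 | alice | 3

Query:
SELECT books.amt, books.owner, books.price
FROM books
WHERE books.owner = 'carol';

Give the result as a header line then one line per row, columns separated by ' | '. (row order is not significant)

After WHERE (1 rows):
books.owner | books.price | books.amt | books.score
carol | 6 | 2 | 5
After SELECT (1 rows):
books.amt | books.owner | books.price
2 | carol | 6

== RESULT ==
books.amt | books.owner | books.price
2 | carol | 6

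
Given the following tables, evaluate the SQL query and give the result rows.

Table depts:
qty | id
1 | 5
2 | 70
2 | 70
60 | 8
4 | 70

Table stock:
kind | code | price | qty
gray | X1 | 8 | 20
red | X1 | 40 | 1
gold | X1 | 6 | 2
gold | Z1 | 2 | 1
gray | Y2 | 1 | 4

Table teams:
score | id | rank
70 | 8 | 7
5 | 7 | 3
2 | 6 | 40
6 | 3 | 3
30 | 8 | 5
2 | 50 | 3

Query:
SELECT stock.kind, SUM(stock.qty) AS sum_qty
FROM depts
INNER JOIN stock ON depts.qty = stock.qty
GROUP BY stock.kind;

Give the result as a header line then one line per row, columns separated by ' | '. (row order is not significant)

== RESULT ==
stock.kind | sum_qty
red | 1
gold | 5
gray | 4

Derivation:
After JOIN stock (5 rows):
depts.qty | depts.id | stock.kind | stock.code | stock.price | stock.qty
1 | 5 | red | X1 | 40 | 1
1 | 5 | gold | Z1 | 2 | 1
2 | 70 | gold | X1 | 6 | 2
2 | 70 | gold | X1 | 6 | 2
4 | 70 | gray | Y2 | 1 | 4
After GROUP BY (3 rows):
stock.kind | sum_qty
red | 1
gold | 5
gray | 4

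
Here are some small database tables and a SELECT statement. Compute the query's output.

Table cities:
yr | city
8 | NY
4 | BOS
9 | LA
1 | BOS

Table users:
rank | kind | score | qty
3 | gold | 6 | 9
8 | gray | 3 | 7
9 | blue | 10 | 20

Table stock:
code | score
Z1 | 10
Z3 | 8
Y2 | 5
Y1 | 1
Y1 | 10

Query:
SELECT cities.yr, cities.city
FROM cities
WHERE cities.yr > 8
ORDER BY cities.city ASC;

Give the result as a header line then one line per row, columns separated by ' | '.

== RESULT ==
cities.yr | cities.city
9 | LA

Derivation:
After WHERE (1 rows):
cities.yr | cities.city
9 | LA
After SELECT (1 rows):
cities.yr | cities.city
9 | LA
After ORDER BY (1 rows):
cities.yr | cities.city
9 | LA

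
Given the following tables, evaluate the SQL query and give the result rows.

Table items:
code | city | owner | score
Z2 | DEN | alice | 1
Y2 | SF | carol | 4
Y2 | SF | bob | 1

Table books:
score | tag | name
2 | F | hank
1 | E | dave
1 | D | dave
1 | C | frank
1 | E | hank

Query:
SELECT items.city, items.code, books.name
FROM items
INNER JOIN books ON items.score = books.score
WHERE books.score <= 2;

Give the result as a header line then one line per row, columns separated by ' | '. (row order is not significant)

== RESULT ==
items.city | items.code | books.name
DEN | Z2 | dave
DEN | Z2 | dave
DEN | Z2 | frank
DEN | Z2 | hank
SF | Y2 | dave
SF | Y2 | dave
SF | Y2 | frank
SF | Y2 | hank

Derivation:
After JOIN books (8 rows):
items.code | items.city | items.owner | items.score | books.score | books.tag | books.name
Z2 | DEN | alice | 1 | 1 | E | dave
Z2 | DEN | alice | 1 | 1 | D | dave
Z2 | DEN | alice | 1 | 1 | C | frank
Z2 | DEN | alice | 1 | 1 | E | hank
Y2 | SF | bob | 1 | 1 | E | dave
Y2 | SF | bob | 1 | 1 | D | dave
Y2 | SF | bob | 1 | 1 | C | frank
Y2 | SF | bob | 1 | 1 | E | hank
After WHERE (8 rows):
items.code | items.city | items.owner | items.score | books.score | books.tag | books.name
Z2 | DEN | alice | 1 | 1 | E | dave
Z2 | DEN | alice | 1 | 1 | D | dave
Z2 | DEN | alice | 1 | 1 | C | frank
Z2 | DEN | alice | 1 | 1 | E | hank
Y2 | SF | bob | 1 | 1 | E | dave
Y2 | SF | bob | 1 | 1 | D | dave
Y2 | SF | bob | 1 | 1 | C | frank
Y2 | SF | bob | 1 | 1 | E | hank
After SELECT (8 rows):
items.city | items.code | books.name
DEN | Z2 | dave
DEN | Z2 | dave
DEN | Z2 | frank
DEN | Z2 | hank
SF | Y2 | dave
SF | Y2 | dave
SF | Y2 | frank
SF | Y2 | hank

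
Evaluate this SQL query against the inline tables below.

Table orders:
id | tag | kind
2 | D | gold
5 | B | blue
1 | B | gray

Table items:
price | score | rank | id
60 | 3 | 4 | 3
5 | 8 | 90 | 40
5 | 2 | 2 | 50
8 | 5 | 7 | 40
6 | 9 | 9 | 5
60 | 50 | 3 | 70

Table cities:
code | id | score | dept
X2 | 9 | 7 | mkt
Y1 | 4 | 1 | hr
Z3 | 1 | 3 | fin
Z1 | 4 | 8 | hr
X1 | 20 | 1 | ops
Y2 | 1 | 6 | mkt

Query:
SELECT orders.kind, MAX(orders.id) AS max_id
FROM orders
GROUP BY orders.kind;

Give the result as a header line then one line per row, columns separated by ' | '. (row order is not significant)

After GROUP BY (3 rows):
orders.kind | max_id
gold | 2
blue | 5
gray | 1

== RESULT ==
orders.kind | max_id
gold | 2
blue | 5
gray | 1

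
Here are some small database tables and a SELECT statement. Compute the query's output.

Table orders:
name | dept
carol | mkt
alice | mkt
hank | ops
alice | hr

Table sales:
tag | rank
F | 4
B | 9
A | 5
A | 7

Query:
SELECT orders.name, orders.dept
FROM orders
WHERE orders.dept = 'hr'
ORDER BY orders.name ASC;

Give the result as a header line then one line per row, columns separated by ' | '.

After WHERE (1 rows):
orders.name | orders.dept
alice | hr
After SELECT (1 rows):
orders.name | orders.dept
alice | hr
After ORDER BY (1 rows):
orders.name | orders.dept
alice | hr

== RESULT ==
orders.name | orders.dept
alice | hr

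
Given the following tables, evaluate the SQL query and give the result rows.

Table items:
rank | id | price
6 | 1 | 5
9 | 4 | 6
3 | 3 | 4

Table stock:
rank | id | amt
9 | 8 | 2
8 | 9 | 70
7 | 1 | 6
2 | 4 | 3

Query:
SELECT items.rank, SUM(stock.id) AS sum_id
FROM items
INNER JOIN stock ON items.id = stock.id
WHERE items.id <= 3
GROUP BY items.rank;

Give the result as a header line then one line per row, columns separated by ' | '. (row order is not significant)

After JOIN stock (2 rows):
items.rank | items.id | items.price | stock.rank | stock.id | stock.amt
6 | 1 | 5 | 7 | 1 | 6
9 | 4 | 6 | 2 | 4 | 3
After WHERE (1 rows):
items.rank | items.id | items.price | stock.rank | stock.id | stock.amt
6 | 1 | 5 | 7 | 1 | 6
After GROUP BY (1 rows):
items.rank | sum_id
6 | 1

== RESULT ==
items.rank | sum_id
6 | 1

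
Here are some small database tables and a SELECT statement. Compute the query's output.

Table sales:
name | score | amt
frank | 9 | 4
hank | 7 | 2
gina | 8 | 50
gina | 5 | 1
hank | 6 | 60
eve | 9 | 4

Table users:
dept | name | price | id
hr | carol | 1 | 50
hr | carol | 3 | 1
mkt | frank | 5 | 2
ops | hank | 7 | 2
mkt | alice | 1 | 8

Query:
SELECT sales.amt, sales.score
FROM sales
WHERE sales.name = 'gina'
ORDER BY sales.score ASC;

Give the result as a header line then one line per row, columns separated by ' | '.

== RESULT ==
sales.amt | sales.score
1 | 5
50 | 8

Derivation:
After WHERE (2 rows):
sales.name | sales.score | sales.amt
gina | 8 | 50
gina | 5 | 1
After SELECT (2 rows):
sales.amt | sales.score
50 | 8
1 | 5
After ORDER BY (2 rows):
sales.amt | sales.score
1 | 5
50 | 8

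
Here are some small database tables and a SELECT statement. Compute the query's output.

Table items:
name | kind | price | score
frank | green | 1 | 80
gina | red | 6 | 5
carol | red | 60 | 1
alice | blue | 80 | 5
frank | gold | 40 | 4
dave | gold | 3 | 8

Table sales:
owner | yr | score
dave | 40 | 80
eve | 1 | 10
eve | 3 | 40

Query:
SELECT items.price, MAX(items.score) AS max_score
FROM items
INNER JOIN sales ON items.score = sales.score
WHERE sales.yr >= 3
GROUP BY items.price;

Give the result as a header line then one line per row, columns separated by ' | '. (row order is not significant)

After JOIN sales (1 rows):
items.name | items.kind | items.price | items.score | sales.owner | sales.yr | sales.score
frank | green | 1 | 80 | dave | 40 | 80
After WHERE (1 rows):
items.name | items.kind | items.price | items.score | sales.owner | sales.yr | sales.score
frank | green | 1 | 80 | dave | 40 | 80
After GROUP BY (1 rows):
items.price | max_score
1 | 80

== RESULT ==
items.price | max_score
1 | 80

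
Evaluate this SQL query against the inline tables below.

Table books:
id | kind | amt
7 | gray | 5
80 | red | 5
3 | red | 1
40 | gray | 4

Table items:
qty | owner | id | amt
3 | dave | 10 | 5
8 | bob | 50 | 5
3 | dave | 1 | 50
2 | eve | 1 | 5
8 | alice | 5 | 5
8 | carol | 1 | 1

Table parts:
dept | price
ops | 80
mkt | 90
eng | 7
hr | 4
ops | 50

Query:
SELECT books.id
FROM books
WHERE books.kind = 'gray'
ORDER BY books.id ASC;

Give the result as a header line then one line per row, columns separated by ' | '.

== RESULT ==
books.id
7
40

Derivation:
After WHERE (2 rows):
books.id | books.kind | books.amt
7 | gray | 5
40 | gray | 4
After SELECT (2 rows):
books.id
7
40
After ORDER BY (2 rows):
books.id
7
40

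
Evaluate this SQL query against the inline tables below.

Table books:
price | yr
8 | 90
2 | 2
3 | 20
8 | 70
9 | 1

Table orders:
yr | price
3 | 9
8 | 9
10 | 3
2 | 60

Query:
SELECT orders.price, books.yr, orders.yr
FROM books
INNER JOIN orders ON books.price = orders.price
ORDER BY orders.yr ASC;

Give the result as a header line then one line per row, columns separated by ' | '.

== RESULT ==
orders.price | books.yr | orders.yr
9 | 1 | 3
9 | 1 | 8
3 | 20 | 10

Derivation:
After JOIN orders (3 rows):
books.price | books.yr | orders.yr | orders.price
3 | 20 | 10 | 3
9 | 1 | 3 | 9
9 | 1 | 8 | 9
After SELECT (3 rows):
orders.price | books.yr | orders.yr
3 | 20 | 10
9 | 1 | 3
9 | 1 | 8
After ORDER BY (3 rows):
orders.price | books.yr | orders.yr
9 | 1 | 3
9 | 1 | 8
3 | 20 | 10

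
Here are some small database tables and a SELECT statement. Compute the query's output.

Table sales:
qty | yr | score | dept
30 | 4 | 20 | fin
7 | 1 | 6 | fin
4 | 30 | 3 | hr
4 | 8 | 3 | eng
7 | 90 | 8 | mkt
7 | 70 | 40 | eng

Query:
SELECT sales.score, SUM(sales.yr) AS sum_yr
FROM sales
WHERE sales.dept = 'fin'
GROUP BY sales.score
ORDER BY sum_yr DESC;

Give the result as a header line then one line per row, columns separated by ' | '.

== RESULT ==
sales.score | sum_yr
20 | 4
6 | 1

Derivation:
After WHERE (2 rows):
sales.qty | sales.yr | sales.score | sales.dept
30 | 4 | 20 | fin
7 | 1 | 6 | fin
After GROUP BY (2 rows):
sales.score | sum_yr
20 | 4
6 | 1
After ORDER BY (2 rows):
sales.score | sum_yr
20 | 4
6 | 1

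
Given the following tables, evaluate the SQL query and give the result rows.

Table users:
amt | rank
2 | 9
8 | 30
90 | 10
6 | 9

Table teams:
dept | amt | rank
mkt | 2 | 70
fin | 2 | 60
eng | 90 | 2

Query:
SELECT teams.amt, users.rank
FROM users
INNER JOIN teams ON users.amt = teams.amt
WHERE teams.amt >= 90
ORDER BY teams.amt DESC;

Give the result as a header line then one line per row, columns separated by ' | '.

After JOIN teams (3 rows):
users.amt | users.rank | teams.dept | teams.amt | teams.rank
2 | 9 | mkt | 2 | 70
2 | 9 | fin | 2 | 60
90 | 10 | eng | 90 | 2
After WHERE (1 rows):
users.amt | users.rank | teams.dept | teams.amt | teams.rank
90 | 10 | eng | 90 | 2
After SELECT (1 rows):
teams.amt | users.rank
90 | 10
After ORDER BY (1 rows):
teams.amt | users.rank
90 | 10

== RESULT ==
teams.amt | users.rank
90 | 10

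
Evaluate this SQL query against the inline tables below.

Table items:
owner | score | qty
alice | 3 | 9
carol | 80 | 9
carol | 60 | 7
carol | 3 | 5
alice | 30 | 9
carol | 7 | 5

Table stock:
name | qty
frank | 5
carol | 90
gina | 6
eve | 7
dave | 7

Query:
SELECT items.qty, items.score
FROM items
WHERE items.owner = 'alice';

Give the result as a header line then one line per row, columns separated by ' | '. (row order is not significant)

After WHERE (2 rows):
items.owner | items.score | items.qty
alice | 3 | 9
alice | 30 | 9
After SELECT (2 rows):
items.qty | items.score
9 | 3
9 | 30

== RESULT ==
items.qty | items.score
9 | 3
9 | 30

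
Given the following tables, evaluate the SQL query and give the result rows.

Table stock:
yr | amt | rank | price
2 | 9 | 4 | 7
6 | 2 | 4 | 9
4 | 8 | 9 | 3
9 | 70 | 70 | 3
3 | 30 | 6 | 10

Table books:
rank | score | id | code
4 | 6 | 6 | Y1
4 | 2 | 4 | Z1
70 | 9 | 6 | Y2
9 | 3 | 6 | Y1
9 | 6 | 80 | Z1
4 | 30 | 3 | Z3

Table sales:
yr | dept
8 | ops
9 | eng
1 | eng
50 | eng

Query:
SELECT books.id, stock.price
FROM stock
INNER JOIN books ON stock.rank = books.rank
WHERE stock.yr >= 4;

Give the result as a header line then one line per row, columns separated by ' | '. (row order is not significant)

After JOIN books (9 rows):
stock.yr | stock.amt | stock.rank | stock.price | books.rank | books.score | books.id | books.code
2 | 9 | 4 | 7 | 4 | 6 | 6 | Y1
2 | 9 | 4 | 7 | 4 | 2 | 4 | Z1
2 | 9 | 4 | 7 | 4 | 30 | 3 | Z3
6 | 2 | 4 | 9 | 4 | 6 | 6 | Y1
6 | 2 | 4 | 9 | 4 | 2 | 4 | Z1
6 | 2 | 4 | 9 | 4 | 30 | 3 | Z3
4 | 8 | 9 | 3 | 9 | 3 | 6 | Y1
4 | 8 | 9 | 3 | 9 | 6 | 80 | Z1
9 | 70 | 70 | 3 | 70 | 9 | 6 | Y2
After WHERE (6 rows):
stock.yr | stock.amt | stock.rank | stock.price | books.rank | books.score | books.id | books.code
6 | 2 | 4 | 9 | 4 | 6 | 6 | Y1
6 | 2 | 4 | 9 | 4 | 2 | 4 | Z1
6 | 2 | 4 | 9 | 4 | 30 | 3 | Z3
4 | 8 | 9 | 3 | 9 | 3 | 6 | Y1
4 | 8 | 9 | 3 | 9 | 6 | 80 | Z1
9 | 70 | 70 | 3 | 70 | 9 | 6 | Y2
After SELECT (6 rows):
books.id | stock.price
6 | 9
4 | 9
3 | 9
6 | 3
80 | 3
6 | 3

== RESULT ==
books.id | stock.price
6 | 9
4 | 9
3 | 9
6 | 3
80 | 3
6 | 3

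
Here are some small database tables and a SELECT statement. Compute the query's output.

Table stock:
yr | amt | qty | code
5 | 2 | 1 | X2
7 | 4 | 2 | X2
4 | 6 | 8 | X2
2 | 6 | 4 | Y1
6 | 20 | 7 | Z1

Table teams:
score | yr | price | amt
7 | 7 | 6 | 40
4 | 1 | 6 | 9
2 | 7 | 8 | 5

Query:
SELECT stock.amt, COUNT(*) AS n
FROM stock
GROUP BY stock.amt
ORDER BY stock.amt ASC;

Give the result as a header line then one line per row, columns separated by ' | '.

After GROUP BY (4 rows):
stock.amt | n
2 | 1
4 | 1
6 | 2
20 | 1
After ORDER BY (4 rows):
stock.amt | n
2 | 1
4 | 1
6 | 2
20 | 1

== RESULT ==
stock.amt | n
2 | 1
4 | 1
6 | 2
20 | 1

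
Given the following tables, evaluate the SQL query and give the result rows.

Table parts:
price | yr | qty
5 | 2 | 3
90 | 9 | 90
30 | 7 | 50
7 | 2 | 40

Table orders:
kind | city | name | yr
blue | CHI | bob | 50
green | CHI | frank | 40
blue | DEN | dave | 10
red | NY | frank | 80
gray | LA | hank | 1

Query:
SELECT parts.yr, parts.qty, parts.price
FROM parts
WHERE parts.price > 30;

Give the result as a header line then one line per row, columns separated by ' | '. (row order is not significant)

After WHERE (1 rows):
parts.price | parts.yr | parts.qty
90 | 9 | 90
After SELECT (1 rows):
parts.yr | parts.qty | parts.price
9 | 90 | 90

== RESULT ==
parts.yr | parts.qty | parts.price
9 | 90 | 90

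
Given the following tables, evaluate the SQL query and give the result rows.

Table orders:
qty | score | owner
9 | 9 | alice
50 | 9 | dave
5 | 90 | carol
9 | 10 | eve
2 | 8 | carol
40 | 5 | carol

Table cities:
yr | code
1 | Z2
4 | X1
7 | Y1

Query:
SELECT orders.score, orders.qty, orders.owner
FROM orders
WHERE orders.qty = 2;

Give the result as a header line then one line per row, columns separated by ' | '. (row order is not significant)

After WHERE (1 rows):
orders.qty | orders.score | orders.owner
2 | 8 | carol
After SELECT (1 rows):
orders.score | orders.qty | orders.owner
8 | 2 | carol

== RESULT ==
orders.score | orders.qty | orders.owner
8 | 2 | carol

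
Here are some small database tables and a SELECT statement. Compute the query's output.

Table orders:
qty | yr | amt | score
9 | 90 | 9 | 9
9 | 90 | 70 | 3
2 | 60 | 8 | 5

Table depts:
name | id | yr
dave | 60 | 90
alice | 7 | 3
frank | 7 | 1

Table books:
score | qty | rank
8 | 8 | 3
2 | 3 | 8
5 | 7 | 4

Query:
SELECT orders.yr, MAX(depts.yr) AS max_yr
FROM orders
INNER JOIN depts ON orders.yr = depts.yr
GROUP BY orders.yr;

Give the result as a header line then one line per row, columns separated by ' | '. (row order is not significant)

After JOIN depts (2 rows):
orders.qty | orders.yr | orders.amt | orders.score | depts.name | depts.id | depts.yr
9 | 90 | 9 | 9 | dave | 60 | 90
9 | 90 | 70 | 3 | dave | 60 | 90
After GROUP BY (1 rows):
orders.yr | max_yr
90 | 90

== RESULT ==
orders.yr | max_yr
90 | 90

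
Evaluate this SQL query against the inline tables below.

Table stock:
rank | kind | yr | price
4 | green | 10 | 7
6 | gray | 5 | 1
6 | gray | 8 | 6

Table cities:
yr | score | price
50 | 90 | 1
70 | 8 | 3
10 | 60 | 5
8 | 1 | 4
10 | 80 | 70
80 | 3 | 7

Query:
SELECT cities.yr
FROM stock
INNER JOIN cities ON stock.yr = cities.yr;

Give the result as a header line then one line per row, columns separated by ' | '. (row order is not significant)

After JOIN cities (3 rows):
stock.rank | stock.kind | stock.yr | stock.price | cities.yr | cities.score | cities.price
4 | green | 10 | 7 | 10 | 60 | 5
4 | green | 10 | 7 | 10 | 80 | 70
6 | gray | 8 | 6 | 8 | 1 | 4
After SELECT (3 rows):
cities.yr
10
10
8

== RESULT ==
cities.yr
10
10
8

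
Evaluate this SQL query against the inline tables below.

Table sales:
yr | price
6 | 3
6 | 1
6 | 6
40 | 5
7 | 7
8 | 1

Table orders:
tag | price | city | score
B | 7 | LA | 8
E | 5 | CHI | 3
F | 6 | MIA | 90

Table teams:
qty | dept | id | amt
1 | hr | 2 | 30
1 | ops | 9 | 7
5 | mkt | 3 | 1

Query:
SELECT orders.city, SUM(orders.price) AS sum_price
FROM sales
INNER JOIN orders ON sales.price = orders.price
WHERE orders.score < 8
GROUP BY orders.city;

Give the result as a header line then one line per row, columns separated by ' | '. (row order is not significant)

After JOIN orders (3 rows):
sales.yr | sales.price | orders.tag | orders.price | orders.city | orders.score
6 | 6 | F | 6 | MIA | 90
40 | 5 | E | 5 | CHI | 3
7 | 7 | B | 7 | LA | 8
After WHERE (1 rows):
sales.yr | sales.price | orders.tag | orders.price | orders.city | orders.score
40 | 5 | E | 5 | CHI | 3
After GROUP BY (1 rows):
orders.city | sum_price
CHI | 5

== RESULT ==
orders.city | sum_price
CHI | 5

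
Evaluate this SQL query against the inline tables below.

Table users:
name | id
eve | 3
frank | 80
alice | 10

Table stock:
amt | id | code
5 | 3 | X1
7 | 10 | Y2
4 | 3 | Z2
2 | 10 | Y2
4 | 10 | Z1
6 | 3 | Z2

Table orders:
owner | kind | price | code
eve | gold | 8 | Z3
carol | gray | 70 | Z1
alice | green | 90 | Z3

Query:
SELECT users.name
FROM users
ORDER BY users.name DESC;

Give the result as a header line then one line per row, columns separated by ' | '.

== RESULT ==
users.name
frank
eve
alice

Derivation:
After SELECT (3 rows):
users.name
eve
frank
alice
After ORDER BY (3 rows):
users.name
frank
eve
alice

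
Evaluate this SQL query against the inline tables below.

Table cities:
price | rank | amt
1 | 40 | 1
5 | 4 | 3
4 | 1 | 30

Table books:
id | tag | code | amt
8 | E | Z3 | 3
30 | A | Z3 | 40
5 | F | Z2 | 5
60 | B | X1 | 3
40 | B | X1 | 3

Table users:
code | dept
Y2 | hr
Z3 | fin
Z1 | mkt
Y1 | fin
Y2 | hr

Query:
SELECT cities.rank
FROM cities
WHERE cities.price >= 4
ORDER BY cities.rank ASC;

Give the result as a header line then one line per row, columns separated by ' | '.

After WHERE (2 rows):
cities.price | cities.rank | cities.amt
5 | 4 | 3
4 | 1 | 30
After SELECT (2 rows):
cities.rank
4
1
After ORDER BY (2 rows):
cities.rank
1
4

== RESULT ==
cities.rank
1
4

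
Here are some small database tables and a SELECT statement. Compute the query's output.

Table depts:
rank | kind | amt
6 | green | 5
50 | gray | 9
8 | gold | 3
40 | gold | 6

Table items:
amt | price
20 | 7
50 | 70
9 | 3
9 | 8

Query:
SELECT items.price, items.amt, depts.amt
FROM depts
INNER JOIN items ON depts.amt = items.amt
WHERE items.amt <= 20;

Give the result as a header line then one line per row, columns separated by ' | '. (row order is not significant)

== RESULT ==
items.price | items.amt | depts.amt
3 | 9 | 9
8 | 9 | 9

Derivation:
After JOIN items (2 rows):
depts.rank | depts.kind | depts.amt | items.amt | items.price
50 | gray | 9 | 9 | 3
50 | gray | 9 | 9 | 8
After WHERE (2 rows):
depts.rank | depts.kind | depts.amt | items.amt | items.price
50 | gray | 9 | 9 | 3
50 | gray | 9 | 9 | 8
After SELECT (2 rows):
items.price | items.amt | depts.amt
3 | 9 | 9
8 | 9 | 9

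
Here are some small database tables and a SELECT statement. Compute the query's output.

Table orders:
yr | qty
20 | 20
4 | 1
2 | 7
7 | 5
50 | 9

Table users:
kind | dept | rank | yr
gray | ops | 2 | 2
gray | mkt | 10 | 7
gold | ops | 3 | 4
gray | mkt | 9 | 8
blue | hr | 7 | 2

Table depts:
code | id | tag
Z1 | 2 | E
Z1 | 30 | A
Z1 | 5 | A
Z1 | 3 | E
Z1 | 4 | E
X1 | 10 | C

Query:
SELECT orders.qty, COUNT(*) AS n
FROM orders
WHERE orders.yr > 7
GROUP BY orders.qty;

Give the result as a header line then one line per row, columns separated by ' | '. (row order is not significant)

== RESULT ==
orders.qty | n
20 | 1
9 | 1

Derivation:
After WHERE (2 rows):
orders.yr | orders.qty
20 | 20
50 | 9
After GROUP BY (2 rows):
orders.qty | n
20 | 1
9 | 1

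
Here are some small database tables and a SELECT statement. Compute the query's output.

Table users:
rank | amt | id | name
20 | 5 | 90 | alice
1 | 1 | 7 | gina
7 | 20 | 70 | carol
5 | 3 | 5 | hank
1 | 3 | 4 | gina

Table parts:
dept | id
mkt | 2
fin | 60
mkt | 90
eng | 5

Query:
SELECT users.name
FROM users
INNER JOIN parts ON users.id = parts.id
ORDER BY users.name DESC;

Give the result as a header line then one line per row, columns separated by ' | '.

== RESULT ==
users.name
hank
alice

Derivation:
After JOIN parts (2 rows):
users.rank | users.amt | users.id | users.name | parts.dept | parts.id
20 | 5 | 90 | alice | mkt | 90
5 | 3 | 5 | hank | eng | 5
After SELECT (2 rows):
users.name
alice
hank
After ORDER BY (2 rows):
users.name
hank
alice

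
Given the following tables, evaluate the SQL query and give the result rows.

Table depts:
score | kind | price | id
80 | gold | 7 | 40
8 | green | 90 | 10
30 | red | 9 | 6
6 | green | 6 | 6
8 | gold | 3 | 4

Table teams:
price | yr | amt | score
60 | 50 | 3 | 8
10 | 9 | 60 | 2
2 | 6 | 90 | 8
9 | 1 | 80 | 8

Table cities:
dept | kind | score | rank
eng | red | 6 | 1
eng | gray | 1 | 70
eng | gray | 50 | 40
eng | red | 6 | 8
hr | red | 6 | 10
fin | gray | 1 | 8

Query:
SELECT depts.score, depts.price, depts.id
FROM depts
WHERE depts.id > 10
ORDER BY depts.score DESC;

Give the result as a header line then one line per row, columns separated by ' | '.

After WHERE (1 rows):
depts.score | depts.kind | depts.price | depts.id
80 | gold | 7 | 40
After SELECT (1 rows):
depts.score | depts.price | depts.id
80 | 7 | 40
After ORDER BY (1 rows):
depts.score | depts.price | depts.id
80 | 7 | 40

== RESULT ==
depts.score | depts.price | depts.id
80 | 7 | 40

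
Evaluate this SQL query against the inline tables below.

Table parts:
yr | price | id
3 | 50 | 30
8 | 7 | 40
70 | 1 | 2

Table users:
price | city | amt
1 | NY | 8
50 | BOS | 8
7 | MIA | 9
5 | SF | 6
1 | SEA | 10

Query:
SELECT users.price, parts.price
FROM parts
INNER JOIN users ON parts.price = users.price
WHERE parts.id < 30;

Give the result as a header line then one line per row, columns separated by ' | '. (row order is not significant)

After JOIN users (4 rows):
parts.yr | parts.price | parts.id | users.price | users.city | users.amt
3 | 50 | 30 | 50 | BOS | 8
8 | 7 | 40 | 7 | MIA | 9
70 | 1 | 2 | 1 | NY | 8
70 | 1 | 2 | 1 | SEA | 10
After WHERE (2 rows):
parts.yr | parts.price | parts.id | users.price | users.city | users.amt
70 | 1 | 2 | 1 | NY | 8
70 | 1 | 2 | 1 | SEA | 10
After SELECT (2 rows):
users.price | parts.price
1 | 1
1 | 1

== RESULT ==
users.price | parts.price
1 | 1
1 | 1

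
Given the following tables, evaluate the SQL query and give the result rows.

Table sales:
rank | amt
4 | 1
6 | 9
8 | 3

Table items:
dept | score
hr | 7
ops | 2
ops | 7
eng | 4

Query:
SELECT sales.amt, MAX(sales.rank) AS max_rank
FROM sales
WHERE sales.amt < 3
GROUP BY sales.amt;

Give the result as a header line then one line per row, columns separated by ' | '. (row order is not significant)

== RESULT ==
sales.amt | max_rank
1 | 4

Derivation:
After WHERE (1 rows):
sales.rank | sales.amt
4 | 1
After GROUP BY (1 rows):
sales.amt | max_rank
1 | 4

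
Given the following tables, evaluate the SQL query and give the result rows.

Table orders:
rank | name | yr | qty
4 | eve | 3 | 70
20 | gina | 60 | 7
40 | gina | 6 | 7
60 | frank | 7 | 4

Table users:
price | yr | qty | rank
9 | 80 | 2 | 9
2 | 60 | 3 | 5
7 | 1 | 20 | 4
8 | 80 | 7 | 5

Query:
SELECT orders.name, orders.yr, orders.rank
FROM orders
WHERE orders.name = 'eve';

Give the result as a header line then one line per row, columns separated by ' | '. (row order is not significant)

== RESULT ==
orders.name | orders.yr | orders.rank
eve | 3 | 4

Derivation:
After WHERE (1 rows):
orders.rank | orders.name | orders.yr | orders.qty
4 | eve | 3 | 70
After SELECT (1 rows):
orders.name | orders.yr | orders.rank
eve | 3 | 4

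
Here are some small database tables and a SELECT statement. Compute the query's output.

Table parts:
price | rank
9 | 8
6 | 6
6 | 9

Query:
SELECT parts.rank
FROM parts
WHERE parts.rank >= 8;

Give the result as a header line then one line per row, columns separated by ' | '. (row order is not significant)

== RESULT ==
parts.rank
8
9

Derivation:
After WHERE (2 rows):
parts.price | parts.rank
9 | 8
6 | 9
After SELECT (2 rows):
parts.rank
8
9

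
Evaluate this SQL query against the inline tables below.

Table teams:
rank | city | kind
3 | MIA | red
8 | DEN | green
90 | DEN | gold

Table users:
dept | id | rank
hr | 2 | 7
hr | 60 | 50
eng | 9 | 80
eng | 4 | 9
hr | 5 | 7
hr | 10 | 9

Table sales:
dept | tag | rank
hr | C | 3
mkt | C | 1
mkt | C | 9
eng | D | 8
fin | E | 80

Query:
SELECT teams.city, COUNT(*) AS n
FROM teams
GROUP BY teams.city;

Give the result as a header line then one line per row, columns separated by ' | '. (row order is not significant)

After GROUP BY (2 rows):
teams.city | n
MIA | 1
DEN | 2

== RESULT ==
teams.city | n
MIA | 1
DEN | 2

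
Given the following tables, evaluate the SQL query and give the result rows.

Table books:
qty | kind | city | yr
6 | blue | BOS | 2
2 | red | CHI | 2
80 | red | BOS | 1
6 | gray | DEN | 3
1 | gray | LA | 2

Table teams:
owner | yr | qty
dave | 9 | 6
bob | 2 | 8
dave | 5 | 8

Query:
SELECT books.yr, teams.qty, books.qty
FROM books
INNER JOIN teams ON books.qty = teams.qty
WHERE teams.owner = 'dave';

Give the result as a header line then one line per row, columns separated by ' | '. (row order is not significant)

After JOIN teams (2 rows):
books.qty | books.kind | books.city | books.yr | teams.owner | teams.yr | teams.qty
6 | blue | BOS | 2 | dave | 9 | 6
6 | gray | DEN | 3 | dave | 9 | 6
After WHERE (2 rows):
books.qty | books.kind | books.city | books.yr | teams.owner | teams.yr | teams.qty
6 | blue | BOS | 2 | dave | 9 | 6
6 | gray | DEN | 3 | dave | 9 | 6
After SELECT (2 rows):
books.yr | teams.qty | books.qty
2 | 6 | 6
3 | 6 | 6

== RESULT ==
books.yr | teams.qty | books.qty
2 | 6 | 6
3 | 6 | 6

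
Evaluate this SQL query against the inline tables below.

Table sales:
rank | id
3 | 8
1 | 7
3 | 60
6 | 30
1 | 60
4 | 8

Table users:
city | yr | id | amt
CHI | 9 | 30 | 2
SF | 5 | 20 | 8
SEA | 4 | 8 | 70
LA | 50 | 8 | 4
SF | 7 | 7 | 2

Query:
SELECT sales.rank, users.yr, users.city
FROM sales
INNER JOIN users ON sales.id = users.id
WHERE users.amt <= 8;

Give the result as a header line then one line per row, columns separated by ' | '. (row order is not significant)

== RESULT ==
sales.rank | users.yr | users.city
3 | 50 | LA
1 | 7 | SF
6 | 9 | CHI
4 | 50 | LA

Derivation:
After JOIN users (6 rows):
sales.rank | sales.id | users.city | users.yr | users.id | users.amt
3 | 8 | SEA | 4 | 8 | 70
3 | 8 | LA | 50 | 8 | 4
1 | 7 | SF | 7 | 7 | 2
6 | 30 | CHI | 9 | 30 | 2
4 | 8 | SEA | 4 | 8 | 70
4 | 8 | LA | 50 | 8 | 4
After WHERE (4 rows):
sales.rank | sales.id | users.city | users.yr | users.id | users.amt
3 | 8 | LA | 50 | 8 | 4
1 | 7 | SF | 7 | 7 | 2
6 | 30 | CHI | 9 | 30 | 2
4 | 8 | LA | 50 | 8 | 4
After SELECT (4 rows):
sales.rank | users.yr | users.city
3 | 50 | LA
1 | 7 | SF
6 | 9 | CHI
4 | 50 | LA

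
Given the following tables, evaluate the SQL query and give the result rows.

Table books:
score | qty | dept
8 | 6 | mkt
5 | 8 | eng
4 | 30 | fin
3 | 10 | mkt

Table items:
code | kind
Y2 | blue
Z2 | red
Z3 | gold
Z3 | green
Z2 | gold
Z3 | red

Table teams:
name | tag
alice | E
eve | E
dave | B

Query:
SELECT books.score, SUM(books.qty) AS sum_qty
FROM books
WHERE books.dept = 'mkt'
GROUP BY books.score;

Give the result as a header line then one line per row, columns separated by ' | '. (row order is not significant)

== RESULT ==
books.score | sum_qty
8 | 6
3 | 10

Derivation:
After WHERE (2 rows):
books.score | books.qty | books.dept
8 | 6 | mkt
3 | 10 | mkt
After GROUP BY (2 rows):
books.score | sum_qty
8 | 6
3 | 10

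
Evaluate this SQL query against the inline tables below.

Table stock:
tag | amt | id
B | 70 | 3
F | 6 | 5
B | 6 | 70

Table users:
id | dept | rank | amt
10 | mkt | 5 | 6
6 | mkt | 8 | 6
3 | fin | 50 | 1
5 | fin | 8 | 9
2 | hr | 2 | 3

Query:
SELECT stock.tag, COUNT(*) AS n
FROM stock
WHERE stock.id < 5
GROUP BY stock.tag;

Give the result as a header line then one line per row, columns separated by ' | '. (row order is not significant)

== RESULT ==
stock.tag | n
B | 1

Derivation:
After WHERE (1 rows):
stock.tag | stock.amt | stock.id
B | 70 | 3
After GROUP BY (1 rows):
stock.tag | n
B | 1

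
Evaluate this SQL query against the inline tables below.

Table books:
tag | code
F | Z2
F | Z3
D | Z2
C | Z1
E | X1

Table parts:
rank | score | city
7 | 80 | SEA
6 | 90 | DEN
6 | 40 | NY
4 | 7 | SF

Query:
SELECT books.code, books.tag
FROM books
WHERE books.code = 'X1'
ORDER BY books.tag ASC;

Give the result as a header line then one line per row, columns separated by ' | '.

After WHERE (1 rows):
books.tag | books.code
E | X1
After SELECT (1 rows):
books.code | books.tag
X1 | E
After ORDER BY (1 rows):
books.code | books.tag
X1 | E

== RESULT ==
books.code | books.tag
X1 | E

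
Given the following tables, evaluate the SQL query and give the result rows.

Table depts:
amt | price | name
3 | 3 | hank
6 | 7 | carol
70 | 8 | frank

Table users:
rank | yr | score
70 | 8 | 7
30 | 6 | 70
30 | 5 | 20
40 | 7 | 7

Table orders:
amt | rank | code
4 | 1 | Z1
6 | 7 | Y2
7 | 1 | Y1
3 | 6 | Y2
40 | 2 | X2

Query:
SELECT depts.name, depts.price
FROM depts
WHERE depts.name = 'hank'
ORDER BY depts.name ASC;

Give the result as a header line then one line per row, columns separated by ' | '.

After WHERE (1 rows):
depts.amt | depts.price | depts.name
3 | 3 | hank
After SELECT (1 rows):
depts.name | depts.price
hank | 3
After ORDER BY (1 rows):
depts.name | depts.price
hank | 3

== RESULT ==
depts.name | depts.price
hank | 3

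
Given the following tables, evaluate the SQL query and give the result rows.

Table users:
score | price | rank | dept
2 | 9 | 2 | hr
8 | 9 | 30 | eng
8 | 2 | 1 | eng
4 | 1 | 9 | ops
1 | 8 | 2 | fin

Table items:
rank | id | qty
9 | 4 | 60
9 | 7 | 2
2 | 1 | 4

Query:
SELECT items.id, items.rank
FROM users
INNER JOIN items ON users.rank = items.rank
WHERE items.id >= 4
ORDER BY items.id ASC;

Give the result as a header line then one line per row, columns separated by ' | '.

After JOIN items (4 rows):
users.score | users.price | users.rank | users.dept | items.rank | items.id | items.qty
2 | 9 | 2 | hr | 2 | 1 | 4
4 | 1 | 9 | ops | 9 | 4 | 60
4 | 1 | 9 | ops | 9 | 7 | 2
1 | 8 | 2 | fin | 2 | 1 | 4
After WHERE (2 rows):
users.score | users.price | users.rank | users.dept | items.rank | items.id | items.qty
4 | 1 | 9 | ops | 9 | 4 | 60
4 | 1 | 9 | ops | 9 | 7 | 2
After SELECT (2 rows):
items.id | items.rank
4 | 9
7 | 9
After ORDER BY (2 rows):
items.id | items.rank
4 | 9
7 | 9

== RESULT ==
items.id | items.rank
4 | 9
7 | 9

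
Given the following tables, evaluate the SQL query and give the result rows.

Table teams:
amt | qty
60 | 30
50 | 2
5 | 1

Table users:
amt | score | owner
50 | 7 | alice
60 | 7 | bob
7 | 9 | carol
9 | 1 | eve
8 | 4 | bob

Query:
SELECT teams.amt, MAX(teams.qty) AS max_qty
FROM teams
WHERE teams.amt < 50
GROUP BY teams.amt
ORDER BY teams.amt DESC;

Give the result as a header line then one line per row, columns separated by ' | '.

== RESULT ==
teams.amt | max_qty
5 | 1

Derivation:
After WHERE (1 rows):
teams.amt | teams.qty
5 | 1
After GROUP BY (1 rows):
teams.amt | max_qty
5 | 1
After ORDER BY (1 rows):
teams.amt | max_qty
5 | 1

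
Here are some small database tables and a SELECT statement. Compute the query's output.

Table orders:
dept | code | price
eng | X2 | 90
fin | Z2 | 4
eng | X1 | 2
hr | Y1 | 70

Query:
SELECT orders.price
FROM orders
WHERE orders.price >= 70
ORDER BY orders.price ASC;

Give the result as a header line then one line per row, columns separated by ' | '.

After WHERE (2 rows):
orders.dept | orders.code | orders.price
eng | X2 | 90
hr | Y1 | 70
After SELECT (2 rows):
orders.price
90
70
After ORDER BY (2 rows):
orders.price
70
90

== RESULT ==
orders.price
70
90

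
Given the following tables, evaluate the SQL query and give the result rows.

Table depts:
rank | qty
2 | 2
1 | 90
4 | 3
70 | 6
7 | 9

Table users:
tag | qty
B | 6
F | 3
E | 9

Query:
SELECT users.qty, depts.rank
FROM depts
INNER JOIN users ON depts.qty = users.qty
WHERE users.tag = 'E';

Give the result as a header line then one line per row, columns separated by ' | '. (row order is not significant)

== RESULT ==
users.qty | depts.rank
9 | 7

Derivation:
After JOIN users (3 rows):
depts.rank | depts.qty | users.tag | users.qty
4 | 3 | F | 3
70 | 6 | B | 6
7 | 9 | E | 9
After WHERE (1 rows):
depts.rank | depts.qty | users.tag | users.qty
7 | 9 | E | 9
After SELECT (1 rows):
users.qty | depts.rank
9 | 7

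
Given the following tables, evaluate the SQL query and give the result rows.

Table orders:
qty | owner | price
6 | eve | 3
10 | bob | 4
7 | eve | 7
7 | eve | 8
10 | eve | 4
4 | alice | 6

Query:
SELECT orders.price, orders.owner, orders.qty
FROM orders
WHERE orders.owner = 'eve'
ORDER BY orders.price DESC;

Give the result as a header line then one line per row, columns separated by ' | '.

== RESULT ==
orders.price | orders.owner | orders.qty
8 | eve | 7
7 | eve | 7
4 | eve | 10
3 | eve | 6

Derivation:
After WHERE (4 rows):
orders.qty | orders.owner | orders.price
6 | eve | 3
7 | eve | 7
7 | eve | 8
10 | eve | 4
After SELECT (4 rows):
orders.price | orders.owner | orders.qty
3 | eve | 6
7 | eve | 7
8 | eve | 7
4 | eve | 10
After ORDER BY (4 rows):
orders.price | orders.owner | orders.qty
8 | eve | 7
7 | eve | 7
4 | eve | 10
3 | eve | 6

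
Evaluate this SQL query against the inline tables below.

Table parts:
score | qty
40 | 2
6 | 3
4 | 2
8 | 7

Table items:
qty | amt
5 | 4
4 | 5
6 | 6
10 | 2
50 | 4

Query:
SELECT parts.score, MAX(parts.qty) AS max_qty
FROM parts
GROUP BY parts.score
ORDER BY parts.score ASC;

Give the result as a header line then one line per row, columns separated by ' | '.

== RESULT ==
parts.score | max_qty
4 | 2
6 | 3
8 | 7
40 | 2

Derivation:
After GROUP BY (4 rows):
parts.score | max_qty
40 | 2
6 | 3
4 | 2
8 | 7
After ORDER BY (4 rows):
parts.score | max_qty
4 | 2
6 | 3
8 | 7
40 | 2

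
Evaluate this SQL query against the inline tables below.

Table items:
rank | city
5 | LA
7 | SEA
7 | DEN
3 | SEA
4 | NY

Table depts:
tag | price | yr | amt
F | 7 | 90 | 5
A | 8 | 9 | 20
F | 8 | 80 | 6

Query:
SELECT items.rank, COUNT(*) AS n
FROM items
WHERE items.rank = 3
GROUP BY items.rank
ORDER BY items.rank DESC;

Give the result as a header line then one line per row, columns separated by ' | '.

After WHERE (1 rows):
items.rank | items.city
3 | SEA
After GROUP BY (1 rows):
items.rank | n
3 | 1
After ORDER BY (1 rows):
items.rank | n
3 | 1

== RESULT ==
items.rank | n
3 | 1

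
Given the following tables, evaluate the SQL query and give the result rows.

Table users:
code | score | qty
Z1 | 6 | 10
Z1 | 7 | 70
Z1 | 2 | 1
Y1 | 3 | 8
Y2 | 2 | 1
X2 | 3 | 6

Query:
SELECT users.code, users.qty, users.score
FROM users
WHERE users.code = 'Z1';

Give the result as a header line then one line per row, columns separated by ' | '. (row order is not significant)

After WHERE (3 rows):
users.code | users.score | users.qty
Z1 | 6 | 10
Z1 | 7 | 70
Z1 | 2 | 1
After SELECT (3 rows):
users.code | users.qty | users.score
Z1 | 10 | 6
Z1 | 70 | 7
Z1 | 1 | 2

== RESULT ==
users.code | users.qty | users.score
Z1 | 10 | 6
Z1 | 70 | 7
Z1 | 1 | 2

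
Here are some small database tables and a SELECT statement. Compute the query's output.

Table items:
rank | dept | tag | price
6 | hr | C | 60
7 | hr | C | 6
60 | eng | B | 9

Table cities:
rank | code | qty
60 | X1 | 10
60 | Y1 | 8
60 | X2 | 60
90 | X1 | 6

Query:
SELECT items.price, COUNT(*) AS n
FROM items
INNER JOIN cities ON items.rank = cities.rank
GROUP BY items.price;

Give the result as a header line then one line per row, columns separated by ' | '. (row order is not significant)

== RESULT ==
items.price | n
9 | 3

Derivation:
After JOIN cities (3 rows):
items.rank | items.dept | items.tag | items.price | cities.rank | cities.code | cities.qty
60 | eng | B | 9 | 60 | X1 | 10
60 | eng | B | 9 | 60 | Y1 | 8
60 | eng | B | 9 | 60 | X2 | 60
After GROUP BY (1 rows):
items.price | n
9 | 3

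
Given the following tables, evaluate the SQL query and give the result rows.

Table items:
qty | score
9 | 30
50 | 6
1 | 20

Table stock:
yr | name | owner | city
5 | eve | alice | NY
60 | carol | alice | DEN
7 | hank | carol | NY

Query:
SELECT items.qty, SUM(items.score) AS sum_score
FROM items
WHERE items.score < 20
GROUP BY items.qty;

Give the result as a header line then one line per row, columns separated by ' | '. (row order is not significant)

== RESULT ==
items.qty | sum_score
50 | 6

Derivation:
After WHERE (1 rows):
items.qty | items.score
50 | 6
After GROUP BY (1 rows):
items.qty | sum_score
50 | 6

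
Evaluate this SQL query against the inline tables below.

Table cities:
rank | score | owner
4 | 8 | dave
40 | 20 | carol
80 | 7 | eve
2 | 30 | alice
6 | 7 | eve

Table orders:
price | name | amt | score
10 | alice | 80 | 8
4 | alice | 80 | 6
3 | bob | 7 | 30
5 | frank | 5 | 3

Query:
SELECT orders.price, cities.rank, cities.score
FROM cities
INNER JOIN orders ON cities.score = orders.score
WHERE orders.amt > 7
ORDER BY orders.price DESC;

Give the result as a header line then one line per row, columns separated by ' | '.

== RESULT ==
orders.price | cities.rank | cities.score
10 | 4 | 8

Derivation:
After JOIN orders (2 rows):
cities.rank | cities.score | cities.owner | orders.price | orders.name | orders.amt | orders.score
4 | 8 | dave | 10 | alice | 80 | 8
2 | 30 | alice | 3 | bob | 7 | 30
After WHERE (1 rows):
cities.rank | cities.score | cities.owner | orders.price | orders.name | orders.amt | orders.score
4 | 8 | dave | 10 | alice | 80 | 8
After SELECT (1 rows):
orders.price | cities.rank | cities.score
10 | 4 | 8
After ORDER BY (1 rows):
orders.price | cities.rank | cities.score
10 | 4 | 8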